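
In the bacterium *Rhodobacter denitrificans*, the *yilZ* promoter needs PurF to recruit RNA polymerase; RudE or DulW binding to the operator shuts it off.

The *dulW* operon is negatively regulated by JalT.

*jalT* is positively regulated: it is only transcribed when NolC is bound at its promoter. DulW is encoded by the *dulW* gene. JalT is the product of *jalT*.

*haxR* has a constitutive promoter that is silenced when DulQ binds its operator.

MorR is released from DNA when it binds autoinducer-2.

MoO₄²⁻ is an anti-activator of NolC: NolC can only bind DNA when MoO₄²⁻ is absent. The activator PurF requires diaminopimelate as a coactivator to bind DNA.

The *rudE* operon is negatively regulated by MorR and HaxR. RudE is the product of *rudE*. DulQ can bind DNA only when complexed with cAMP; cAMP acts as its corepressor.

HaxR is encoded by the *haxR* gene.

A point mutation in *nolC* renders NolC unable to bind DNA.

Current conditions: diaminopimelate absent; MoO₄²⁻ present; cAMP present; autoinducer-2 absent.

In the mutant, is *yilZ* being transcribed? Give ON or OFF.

Diaminopimelate is absent, so PurF is inactive.
Autoinducer-2 is absent, so MorR is active.
cAMP is present, so DulQ is active.
With repressor DulQ bound, *haxR* is not transcribed.
So HaxR is not produced.
With repressor MorR bound, *rudE* is not transcribed.
So RudE is not produced.
NolC is non-functional in this strain, so it has no effect.
Required activator NolC is absent, so *jalT* is not transcribed.
So JalT is not produced.
With no repressor bound, *dulW* is transcribed.
So DulW is produced and active.
With repressor DulW bound, *yilZ* is not transcribed.

OFF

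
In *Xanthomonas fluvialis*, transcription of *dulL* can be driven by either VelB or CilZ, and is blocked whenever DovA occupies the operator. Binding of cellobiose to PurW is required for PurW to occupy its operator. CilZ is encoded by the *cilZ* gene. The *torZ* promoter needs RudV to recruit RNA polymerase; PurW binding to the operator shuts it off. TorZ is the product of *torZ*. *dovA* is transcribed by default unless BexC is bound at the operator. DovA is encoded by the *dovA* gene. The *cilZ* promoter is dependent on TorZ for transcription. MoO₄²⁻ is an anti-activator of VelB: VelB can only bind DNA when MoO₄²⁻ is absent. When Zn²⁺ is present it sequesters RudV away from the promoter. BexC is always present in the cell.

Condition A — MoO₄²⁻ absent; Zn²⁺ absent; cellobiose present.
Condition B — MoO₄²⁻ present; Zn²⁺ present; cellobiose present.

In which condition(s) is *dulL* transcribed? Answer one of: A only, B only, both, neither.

A only

Condition A:
BexC is produced constitutively and is active.
With repressor BexC bound, *dovA* is not transcribed.
So DovA is not produced.
MoO₄²⁻ is absent, so VelB is active.
Zn²⁺ is absent, so RudV is active.
Cellobiose is present, so PurW is active.
With repressor PurW bound, *torZ* is not transcribed.
So TorZ is not produced.
Required activator TorZ is absent, so *cilZ* is not transcribed.
So CilZ is not produced.
Activator VelB is present, so *dulL* is transcribed.
→ *dulL* is ON in A.
Condition B:
BexC is produced constitutively and is active.
With repressor BexC bound, *dovA* is not transcribed.
So DovA is not produced.
MoO₄²⁻ is present, so VelB is inactive.
Zn²⁺ is present, so RudV is inactive.
Cellobiose is present, so PurW is active.
With repressor PurW bound, *torZ* is not transcribed.
So TorZ is not produced.
Required activator TorZ is absent, so *cilZ* is not transcribed.
So CilZ is not produced.
No activator is available at the *dulL* promoter, so *dulL* is not transcribed.
→ *dulL* is OFF in B.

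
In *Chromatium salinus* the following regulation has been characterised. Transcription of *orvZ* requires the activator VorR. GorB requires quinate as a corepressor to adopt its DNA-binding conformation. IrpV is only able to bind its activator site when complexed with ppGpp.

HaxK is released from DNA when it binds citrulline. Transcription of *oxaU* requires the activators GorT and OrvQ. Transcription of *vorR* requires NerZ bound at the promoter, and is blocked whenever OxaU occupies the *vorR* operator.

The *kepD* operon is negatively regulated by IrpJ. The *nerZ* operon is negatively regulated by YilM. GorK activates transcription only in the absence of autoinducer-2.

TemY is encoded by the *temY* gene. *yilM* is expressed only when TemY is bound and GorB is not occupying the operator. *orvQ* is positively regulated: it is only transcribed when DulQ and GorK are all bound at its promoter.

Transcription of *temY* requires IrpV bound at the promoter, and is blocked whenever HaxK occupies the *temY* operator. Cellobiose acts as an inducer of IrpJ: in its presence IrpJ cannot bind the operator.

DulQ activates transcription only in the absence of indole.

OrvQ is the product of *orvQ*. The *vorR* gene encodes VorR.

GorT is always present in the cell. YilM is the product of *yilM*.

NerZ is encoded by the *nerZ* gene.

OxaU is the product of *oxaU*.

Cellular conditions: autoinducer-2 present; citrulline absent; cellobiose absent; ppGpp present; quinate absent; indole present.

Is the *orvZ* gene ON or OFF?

ppGpp is present, so IrpV is active.
Citrulline is absent, so HaxK is active.
With repressor HaxK bound, *temY* is not transcribed.
So TemY is not produced.
Quinate is absent, so GorB is inactive.
Required activator TemY is absent, so *yilM* is not transcribed.
So YilM is not produced.
With no repressor bound, *nerZ* is transcribed.
So NerZ is produced and active.
GorT is produced constitutively and is active.
Indole is present, so DulQ is inactive.
Autoinducer-2 is present, so GorK is inactive.
Required activator DulQ is absent, so *orvQ* is not transcribed.
So OrvQ is not produced.
Required activator OrvQ is absent, so *oxaU* is not transcribed.
So OxaU is not produced.
No repressor is bound and NerZ is active, so *vorR* is transcribed.
So VorR is produced and active.
No repressor is bound and VorR is active, so *orvZ* is transcribed.

ON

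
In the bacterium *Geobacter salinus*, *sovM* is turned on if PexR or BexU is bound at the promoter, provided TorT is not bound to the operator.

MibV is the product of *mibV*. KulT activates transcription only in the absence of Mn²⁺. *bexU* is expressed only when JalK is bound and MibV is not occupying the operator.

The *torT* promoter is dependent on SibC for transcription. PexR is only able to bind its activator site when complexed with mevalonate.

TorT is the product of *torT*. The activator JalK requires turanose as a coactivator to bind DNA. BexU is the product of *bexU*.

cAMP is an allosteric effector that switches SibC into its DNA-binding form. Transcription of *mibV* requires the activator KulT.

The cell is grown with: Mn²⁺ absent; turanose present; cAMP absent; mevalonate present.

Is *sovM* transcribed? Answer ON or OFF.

ON

Mevalonate is present, so PexR is active.
Mn²⁺ is absent, so KulT is active.
No repressor is bound and KulT is active, so *mibV* is transcribed.
So MibV is produced and active.
Turanose is present, so JalK is active.
With repressor MibV bound, *bexU* is not transcribed.
So BexU is not produced.
cAMP is absent, so SibC is inactive.
Required activator SibC is absent, so *torT* is not transcribed.
So TorT is not produced.
Activator PexR is present, so *sovM* is transcribed.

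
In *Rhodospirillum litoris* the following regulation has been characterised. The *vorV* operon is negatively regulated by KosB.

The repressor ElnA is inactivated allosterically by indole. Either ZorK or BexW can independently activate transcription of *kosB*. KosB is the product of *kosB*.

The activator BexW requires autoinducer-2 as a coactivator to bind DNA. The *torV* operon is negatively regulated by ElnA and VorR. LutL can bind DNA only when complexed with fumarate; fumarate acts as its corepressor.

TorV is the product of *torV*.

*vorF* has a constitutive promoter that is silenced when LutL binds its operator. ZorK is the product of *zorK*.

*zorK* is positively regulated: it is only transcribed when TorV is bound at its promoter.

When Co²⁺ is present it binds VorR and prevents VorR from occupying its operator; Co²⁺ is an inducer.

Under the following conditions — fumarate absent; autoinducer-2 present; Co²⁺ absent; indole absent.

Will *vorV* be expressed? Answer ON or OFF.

Indole is absent, so ElnA is active.
Co²⁺ is absent, so VorR is active.
With repressor ElnA bound, *torV* is not transcribed.
So TorV is not produced.
Required activator TorV is absent, so *zorK* is not transcribed.
So ZorK is not produced.
Autoinducer-2 is present, so BexW is active.
Activator BexW is present, so *kosB* is transcribed.
So KosB is produced and active.
With repressor KosB bound, *vorV* is not transcribed.

OFF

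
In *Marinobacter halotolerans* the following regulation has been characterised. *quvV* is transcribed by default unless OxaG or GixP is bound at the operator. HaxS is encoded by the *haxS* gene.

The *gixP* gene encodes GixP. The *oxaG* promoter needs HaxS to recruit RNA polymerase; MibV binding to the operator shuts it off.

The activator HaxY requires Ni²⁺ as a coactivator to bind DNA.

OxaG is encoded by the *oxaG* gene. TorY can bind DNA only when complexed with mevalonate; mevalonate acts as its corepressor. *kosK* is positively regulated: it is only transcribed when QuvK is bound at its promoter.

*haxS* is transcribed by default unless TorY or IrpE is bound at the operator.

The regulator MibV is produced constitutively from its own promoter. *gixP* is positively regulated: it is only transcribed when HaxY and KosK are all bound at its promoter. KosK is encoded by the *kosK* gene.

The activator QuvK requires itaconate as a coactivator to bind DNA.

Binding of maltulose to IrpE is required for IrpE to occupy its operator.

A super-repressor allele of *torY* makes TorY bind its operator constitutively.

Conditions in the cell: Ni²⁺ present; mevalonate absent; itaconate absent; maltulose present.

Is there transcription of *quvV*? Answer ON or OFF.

ON

TorY is constitutively active in this strain.
Maltulose is present, so IrpE is active.
With repressor TorY bound, *haxS* is not transcribed.
So HaxS is not produced.
MibV is produced constitutively and is active.
With repressor MibV bound, *oxaG* is not transcribed.
So OxaG is not produced.
Ni²⁺ is present, so HaxY is active.
Itaconate is absent, so QuvK is inactive.
Required activator QuvK is absent, so *kosK* is not transcribed.
So KosK is not produced.
Required activator KosK is absent, so *gixP* is not transcribed.
So GixP is not produced.
With no repressor bound, *quvV* is transcribed.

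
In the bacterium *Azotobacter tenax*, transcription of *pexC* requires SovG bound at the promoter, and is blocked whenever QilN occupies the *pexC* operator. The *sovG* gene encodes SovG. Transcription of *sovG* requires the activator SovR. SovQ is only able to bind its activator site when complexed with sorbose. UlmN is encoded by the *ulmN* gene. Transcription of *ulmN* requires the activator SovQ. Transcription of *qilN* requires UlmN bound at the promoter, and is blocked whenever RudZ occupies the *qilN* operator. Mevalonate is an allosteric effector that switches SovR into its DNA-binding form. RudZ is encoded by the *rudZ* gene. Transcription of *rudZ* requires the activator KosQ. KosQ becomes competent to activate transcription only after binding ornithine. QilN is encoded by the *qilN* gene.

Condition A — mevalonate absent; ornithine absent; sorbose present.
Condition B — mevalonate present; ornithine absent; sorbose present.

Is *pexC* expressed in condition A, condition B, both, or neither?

Condition A:
Mevalonate is absent, so SovR is inactive.
Required activator SovR is absent, so *sovG* is not transcribed.
So SovG is not produced.
Ornithine is absent, so KosQ is inactive.
Required activator KosQ is absent, so *rudZ* is not transcribed.
So RudZ is not produced.
Sorbose is present, so SovQ is active.
No repressor is bound and SovQ is active, so *ulmN* is transcribed.
So UlmN is produced and active.
No repressor is bound and UlmN is active, so *qilN* is transcribed.
So QilN is produced and active.
With repressor QilN bound, *pexC* is not transcribed.
→ *pexC* is OFF in A.
Condition B:
Mevalonate is present, so SovR is active.
No repressor is bound and SovR is active, so *sovG* is transcribed.
So SovG is produced and active.
Ornithine is absent, so KosQ is inactive.
Required activator KosQ is absent, so *rudZ* is not transcribed.
So RudZ is not produced.
Sorbose is present, so SovQ is active.
No repressor is bound and SovQ is active, so *ulmN* is transcribed.
So UlmN is produced and active.
No repressor is bound and UlmN is active, so *qilN* is transcribed.
So QilN is produced and active.
With repressor QilN bound, *pexC* is not transcribed.
→ *pexC* is OFF in B.

neither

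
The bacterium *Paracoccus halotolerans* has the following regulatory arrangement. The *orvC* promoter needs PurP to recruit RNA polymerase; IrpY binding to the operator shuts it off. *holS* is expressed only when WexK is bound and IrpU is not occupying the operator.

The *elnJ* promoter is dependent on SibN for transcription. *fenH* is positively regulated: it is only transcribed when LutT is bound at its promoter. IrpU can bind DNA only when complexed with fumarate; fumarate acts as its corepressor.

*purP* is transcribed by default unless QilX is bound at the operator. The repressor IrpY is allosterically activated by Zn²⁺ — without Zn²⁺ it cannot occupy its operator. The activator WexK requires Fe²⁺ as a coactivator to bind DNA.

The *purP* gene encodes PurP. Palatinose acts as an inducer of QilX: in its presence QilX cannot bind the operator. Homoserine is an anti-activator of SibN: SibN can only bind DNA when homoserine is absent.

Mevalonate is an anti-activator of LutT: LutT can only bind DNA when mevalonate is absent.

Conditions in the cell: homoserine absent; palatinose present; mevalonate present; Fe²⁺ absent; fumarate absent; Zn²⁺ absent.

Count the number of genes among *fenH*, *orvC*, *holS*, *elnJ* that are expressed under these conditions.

Mevalonate is present, so LutT is inactive.
Required activator LutT is absent, so *fenH* is not transcribed.
→ *fenH* is OFF.
Zn²⁺ is absent, so IrpY is inactive.
Palatinose is present, so QilX is inactive.
With no repressor bound, *purP* is transcribed.
So PurP is produced and active.
No repressor is bound and PurP is active, so *orvC* is transcribed.
→ *orvC* is ON.
Fe²⁺ is absent, so WexK is inactive.
Fumarate is absent, so IrpU is inactive.
Required activator WexK is absent, so *holS* is not transcribed.
→ *holS* is OFF.
Homoserine is absent, so SibN is active.
No repressor is bound and SibN is active, so *elnJ* is transcribed.
→ *elnJ* is ON.
2 of the 4 genes are transcribed.

2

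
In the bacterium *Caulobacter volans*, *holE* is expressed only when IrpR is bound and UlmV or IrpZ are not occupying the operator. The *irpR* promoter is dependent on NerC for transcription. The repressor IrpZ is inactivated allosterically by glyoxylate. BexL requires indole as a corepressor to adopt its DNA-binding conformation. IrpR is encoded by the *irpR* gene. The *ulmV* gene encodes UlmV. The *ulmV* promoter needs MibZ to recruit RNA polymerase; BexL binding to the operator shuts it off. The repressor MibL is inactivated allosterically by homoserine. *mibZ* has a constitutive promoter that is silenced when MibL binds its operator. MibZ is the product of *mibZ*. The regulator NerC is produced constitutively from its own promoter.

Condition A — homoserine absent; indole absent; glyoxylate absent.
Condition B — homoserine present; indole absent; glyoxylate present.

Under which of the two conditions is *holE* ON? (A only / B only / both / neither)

Condition A:
Homoserine is absent, so MibL is active.
With repressor MibL bound, *mibZ* is not transcribed.
So MibZ is not produced.
Indole is absent, so BexL is inactive.
Required activator MibZ is absent, so *ulmV* is not transcribed.
So UlmV is not produced.
Glyoxylate is absent, so IrpZ is active.
NerC is produced constitutively and is active.
No repressor is bound and NerC is active, so *irpR* is transcribed.
So IrpR is produced and active.
With repressor IrpZ bound, *holE* is not transcribed.
→ *holE* is OFF in A.
Condition B:
Homoserine is present, so MibL is inactive.
With no repressor bound, *mibZ* is transcribed.
So MibZ is produced and active.
Indole is absent, so BexL is inactive.
No repressor is bound and MibZ is active, so *ulmV* is transcribed.
So UlmV is produced and active.
Glyoxylate is present, so IrpZ is inactive.
NerC is produced constitutively and is active.
No repressor is bound and NerC is active, so *irpR* is transcribed.
So IrpR is produced and active.
With repressor UlmV bound, *holE* is not transcribed.
→ *holE* is OFF in B.

neither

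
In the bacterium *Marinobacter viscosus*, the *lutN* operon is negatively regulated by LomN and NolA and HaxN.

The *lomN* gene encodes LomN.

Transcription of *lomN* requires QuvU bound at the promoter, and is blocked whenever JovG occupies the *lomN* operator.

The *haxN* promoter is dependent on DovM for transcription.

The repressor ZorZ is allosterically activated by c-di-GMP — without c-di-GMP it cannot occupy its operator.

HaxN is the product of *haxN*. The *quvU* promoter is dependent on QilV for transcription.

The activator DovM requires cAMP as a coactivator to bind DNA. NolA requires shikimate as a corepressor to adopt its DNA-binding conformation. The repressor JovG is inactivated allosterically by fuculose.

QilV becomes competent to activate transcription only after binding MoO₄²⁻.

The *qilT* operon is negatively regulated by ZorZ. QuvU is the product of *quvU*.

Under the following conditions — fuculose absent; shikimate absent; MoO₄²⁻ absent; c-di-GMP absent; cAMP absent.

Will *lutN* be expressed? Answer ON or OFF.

MoO₄²⁻ is absent, so QilV is inactive.
Required activator QilV is absent, so *quvU* is not transcribed.
So QuvU is not produced.
Fuculose is absent, so JovG is active.
With repressor JovG bound, *lomN* is not transcribed.
So LomN is not produced.
Shikimate is absent, so NolA is inactive.
cAMP is absent, so DovM is inactive.
Required activator DovM is absent, so *haxN* is not transcribed.
So HaxN is not produced.
With no repressor bound, *lutN* is transcribed.

ON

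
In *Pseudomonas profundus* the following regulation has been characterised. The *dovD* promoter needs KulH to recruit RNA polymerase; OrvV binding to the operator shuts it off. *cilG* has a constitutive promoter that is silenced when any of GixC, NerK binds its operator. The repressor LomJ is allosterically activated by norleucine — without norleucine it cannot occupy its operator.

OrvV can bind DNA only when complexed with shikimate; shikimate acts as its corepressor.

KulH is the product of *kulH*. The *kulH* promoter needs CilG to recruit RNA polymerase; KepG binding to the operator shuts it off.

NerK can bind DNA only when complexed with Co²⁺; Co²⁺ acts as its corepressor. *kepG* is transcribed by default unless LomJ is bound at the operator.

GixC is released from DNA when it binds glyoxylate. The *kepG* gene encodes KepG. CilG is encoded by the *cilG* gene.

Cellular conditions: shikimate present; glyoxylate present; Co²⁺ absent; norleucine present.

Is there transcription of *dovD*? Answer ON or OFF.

OFF

Shikimate is present, so OrvV is active.
Norleucine is present, so LomJ is active.
With repressor LomJ bound, *kepG* is not transcribed.
So KepG is not produced.
Glyoxylate is present, so GixC is inactive.
Co²⁺ is absent, so NerK is inactive.
With no repressor bound, *cilG* is transcribed.
So CilG is produced and active.
No repressor is bound and CilG is active, so *kulH* is transcribed.
So KulH is produced and active.
With repressor OrvV bound, *dovD* is not transcribed.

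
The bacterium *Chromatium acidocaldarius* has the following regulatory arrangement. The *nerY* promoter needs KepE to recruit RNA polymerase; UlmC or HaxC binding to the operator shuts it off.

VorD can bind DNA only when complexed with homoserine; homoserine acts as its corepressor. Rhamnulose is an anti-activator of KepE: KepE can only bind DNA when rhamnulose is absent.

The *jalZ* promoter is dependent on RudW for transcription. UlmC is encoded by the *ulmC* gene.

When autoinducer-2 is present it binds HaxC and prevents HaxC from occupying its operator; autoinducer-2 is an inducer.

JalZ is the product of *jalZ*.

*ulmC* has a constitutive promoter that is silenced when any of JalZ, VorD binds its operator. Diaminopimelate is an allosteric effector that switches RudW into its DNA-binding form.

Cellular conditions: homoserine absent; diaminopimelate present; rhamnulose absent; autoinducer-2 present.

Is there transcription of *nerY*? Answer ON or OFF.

Rhamnulose is absent, so KepE is active.
Diaminopimelate is present, so RudW is active.
No repressor is bound and RudW is active, so *jalZ* is transcribed.
So JalZ is produced and active.
Homoserine is absent, so VorD is inactive.
With repressor JalZ bound, *ulmC* is not transcribed.
So UlmC is not produced.
Autoinducer-2 is present, so HaxC is inactive.
No repressor is bound and KepE is active, so *nerY* is transcribed.

ON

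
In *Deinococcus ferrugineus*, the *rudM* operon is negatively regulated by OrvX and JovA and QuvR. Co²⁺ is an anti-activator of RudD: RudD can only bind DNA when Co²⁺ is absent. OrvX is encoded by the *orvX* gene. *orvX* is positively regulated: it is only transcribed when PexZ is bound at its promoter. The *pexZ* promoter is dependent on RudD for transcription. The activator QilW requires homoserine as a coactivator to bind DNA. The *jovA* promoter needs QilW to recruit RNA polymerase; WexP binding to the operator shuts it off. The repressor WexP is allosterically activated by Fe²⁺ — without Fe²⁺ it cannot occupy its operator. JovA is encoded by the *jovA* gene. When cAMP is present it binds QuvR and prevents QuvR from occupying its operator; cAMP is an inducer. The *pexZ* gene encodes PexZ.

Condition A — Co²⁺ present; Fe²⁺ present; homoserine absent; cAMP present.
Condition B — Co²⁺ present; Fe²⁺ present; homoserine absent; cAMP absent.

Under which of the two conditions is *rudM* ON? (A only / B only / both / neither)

Condition A:
Co²⁺ is present, so RudD is inactive.
Required activator RudD is absent, so *pexZ* is not transcribed.
So PexZ is not produced.
Required activator PexZ is absent, so *orvX* is not transcribed.
So OrvX is not produced.
Fe²⁺ is present, so WexP is active.
Homoserine is absent, so QilW is inactive.
With repressor WexP bound, *jovA* is not transcribed.
So JovA is not produced.
cAMP is present, so QuvR is inactive.
With no repressor bound, *rudM* is transcribed.
→ *rudM* is ON in A.
Condition B:
Co²⁺ is present, so RudD is inactive.
Required activator RudD is absent, so *pexZ* is not transcribed.
So PexZ is not produced.
Required activator PexZ is absent, so *orvX* is not transcribed.
So OrvX is not produced.
Fe²⁺ is present, so WexP is active.
Homoserine is absent, so QilW is inactive.
With repressor WexP bound, *jovA* is not transcribed.
So JovA is not produced.
cAMP is absent, so QuvR is active.
With repressor QuvR bound, *rudM* is not transcribed.
→ *rudM* is OFF in B.

A only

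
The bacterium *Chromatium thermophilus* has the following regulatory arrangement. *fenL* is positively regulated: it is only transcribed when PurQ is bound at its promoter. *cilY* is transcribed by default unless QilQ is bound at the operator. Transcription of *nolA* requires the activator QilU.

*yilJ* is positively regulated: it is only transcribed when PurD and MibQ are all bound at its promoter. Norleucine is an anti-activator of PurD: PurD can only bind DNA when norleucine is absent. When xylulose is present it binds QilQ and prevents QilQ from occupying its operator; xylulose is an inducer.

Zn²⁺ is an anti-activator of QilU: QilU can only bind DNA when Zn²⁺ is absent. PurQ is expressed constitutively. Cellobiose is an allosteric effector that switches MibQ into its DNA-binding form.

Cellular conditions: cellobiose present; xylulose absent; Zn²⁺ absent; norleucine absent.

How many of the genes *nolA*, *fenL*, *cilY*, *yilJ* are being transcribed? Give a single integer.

Zn²⁺ is absent, so QilU is active.
No repressor is bound and QilU is active, so *nolA* is transcribed.
→ *nolA* is ON.
PurQ is produced constitutively and is active.
No repressor is bound and PurQ is active, so *fenL* is transcribed.
→ *fenL* is ON.
Xylulose is absent, so QilQ is active.
With repressor QilQ bound, *cilY* is not transcribed.
→ *cilY* is OFF.
Norleucine is absent, so PurD is active.
Cellobiose is present, so MibQ is active.
No repressor is bound and PurD and MibQ are active, so *yilJ* is transcribed.
→ *yilJ* is ON.
3 of the 4 genes are transcribed.

3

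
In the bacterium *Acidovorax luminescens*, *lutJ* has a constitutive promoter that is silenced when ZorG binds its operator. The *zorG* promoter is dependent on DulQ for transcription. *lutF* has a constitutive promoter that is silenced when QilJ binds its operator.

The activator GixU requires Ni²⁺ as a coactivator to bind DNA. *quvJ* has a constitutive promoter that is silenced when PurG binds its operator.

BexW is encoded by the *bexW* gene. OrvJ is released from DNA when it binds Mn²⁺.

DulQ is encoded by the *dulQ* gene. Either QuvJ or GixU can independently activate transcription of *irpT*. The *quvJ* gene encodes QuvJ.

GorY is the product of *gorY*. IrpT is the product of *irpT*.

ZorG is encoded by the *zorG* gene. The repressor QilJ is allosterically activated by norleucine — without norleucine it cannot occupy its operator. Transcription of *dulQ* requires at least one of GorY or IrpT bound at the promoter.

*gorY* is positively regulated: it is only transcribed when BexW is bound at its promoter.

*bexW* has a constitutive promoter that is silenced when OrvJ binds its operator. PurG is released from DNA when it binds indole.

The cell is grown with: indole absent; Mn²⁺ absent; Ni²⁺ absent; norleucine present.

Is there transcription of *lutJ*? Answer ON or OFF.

ON

Mn²⁺ is absent, so OrvJ is active.
With repressor OrvJ bound, *bexW* is not transcribed.
So BexW is not produced.
Required activator BexW is absent, so *gorY* is not transcribed.
So GorY is not produced.
Indole is absent, so PurG is active.
With repressor PurG bound, *quvJ* is not transcribed.
So QuvJ is not produced.
Ni²⁺ is absent, so GixU is inactive.
No activator is available at the *irpT* promoter, so *irpT* is not transcribed.
So IrpT is not produced.
No activator is available at the *dulQ* promoter, so *dulQ* is not transcribed.
So DulQ is not produced.
Required activator DulQ is absent, so *zorG* is not transcribed.
So ZorG is not produced.
With no repressor bound, *lutJ* is transcribed.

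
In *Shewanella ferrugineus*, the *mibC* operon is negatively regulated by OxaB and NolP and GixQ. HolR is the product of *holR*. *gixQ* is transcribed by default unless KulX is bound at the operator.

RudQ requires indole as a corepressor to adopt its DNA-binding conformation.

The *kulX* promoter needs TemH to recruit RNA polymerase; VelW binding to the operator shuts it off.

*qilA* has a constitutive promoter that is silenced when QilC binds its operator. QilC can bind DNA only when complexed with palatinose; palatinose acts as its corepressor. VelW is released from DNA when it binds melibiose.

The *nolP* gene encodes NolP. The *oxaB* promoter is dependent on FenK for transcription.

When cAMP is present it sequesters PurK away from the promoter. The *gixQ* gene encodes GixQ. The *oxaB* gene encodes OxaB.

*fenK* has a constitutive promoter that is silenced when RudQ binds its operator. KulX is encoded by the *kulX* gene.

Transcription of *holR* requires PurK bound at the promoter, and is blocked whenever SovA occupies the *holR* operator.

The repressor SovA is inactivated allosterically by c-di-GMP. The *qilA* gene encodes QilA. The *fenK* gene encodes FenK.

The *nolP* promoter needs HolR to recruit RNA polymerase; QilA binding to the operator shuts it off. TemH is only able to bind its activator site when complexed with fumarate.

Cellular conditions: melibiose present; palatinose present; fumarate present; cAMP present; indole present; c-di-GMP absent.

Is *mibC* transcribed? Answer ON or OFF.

Indole is present, so RudQ is active.
With repressor RudQ bound, *fenK* is not transcribed.
So FenK is not produced.
Required activator FenK is absent, so *oxaB* is not transcribed.
So OxaB is not produced.
c-di-GMP is absent, so SovA is active.
cAMP is present, so PurK is inactive.
With repressor SovA bound, *holR* is not transcribed.
So HolR is not produced.
Palatinose is present, so QilC is active.
With repressor QilC bound, *qilA* is not transcribed.
So QilA is not produced.
Required activator HolR is absent, so *nolP* is not transcribed.
So NolP is not produced.
Fumarate is present, so TemH is active.
Melibiose is present, so VelW is inactive.
No repressor is bound and TemH is active, so *kulX* is transcribed.
So KulX is produced and active.
With repressor KulX bound, *gixQ* is not transcribed.
So GixQ is not produced.
With no repressor bound, *mibC* is transcribed.

ON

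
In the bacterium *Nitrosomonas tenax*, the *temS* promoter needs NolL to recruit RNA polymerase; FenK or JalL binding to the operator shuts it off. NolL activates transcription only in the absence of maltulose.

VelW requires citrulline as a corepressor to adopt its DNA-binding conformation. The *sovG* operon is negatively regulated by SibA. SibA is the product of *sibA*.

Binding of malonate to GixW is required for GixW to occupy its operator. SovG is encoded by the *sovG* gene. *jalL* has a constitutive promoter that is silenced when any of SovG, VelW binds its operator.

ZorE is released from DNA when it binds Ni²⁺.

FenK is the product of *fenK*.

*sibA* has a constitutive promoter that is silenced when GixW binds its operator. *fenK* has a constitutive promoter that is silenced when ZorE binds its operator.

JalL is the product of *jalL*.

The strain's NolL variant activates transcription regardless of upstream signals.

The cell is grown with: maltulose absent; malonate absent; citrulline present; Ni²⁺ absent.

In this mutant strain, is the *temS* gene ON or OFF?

NolL is constitutively active in this strain.
Ni²⁺ is absent, so ZorE is active.
With repressor ZorE bound, *fenK* is not transcribed.
So FenK is not produced.
Malonate is absent, so GixW is inactive.
With no repressor bound, *sibA* is transcribed.
So SibA is produced and active.
With repressor SibA bound, *sovG* is not transcribed.
So SovG is not produced.
Citrulline is present, so VelW is active.
With repressor VelW bound, *jalL* is not transcribed.
So JalL is not produced.
No repressor is bound and NolL is active, so *temS* is transcribed.

ON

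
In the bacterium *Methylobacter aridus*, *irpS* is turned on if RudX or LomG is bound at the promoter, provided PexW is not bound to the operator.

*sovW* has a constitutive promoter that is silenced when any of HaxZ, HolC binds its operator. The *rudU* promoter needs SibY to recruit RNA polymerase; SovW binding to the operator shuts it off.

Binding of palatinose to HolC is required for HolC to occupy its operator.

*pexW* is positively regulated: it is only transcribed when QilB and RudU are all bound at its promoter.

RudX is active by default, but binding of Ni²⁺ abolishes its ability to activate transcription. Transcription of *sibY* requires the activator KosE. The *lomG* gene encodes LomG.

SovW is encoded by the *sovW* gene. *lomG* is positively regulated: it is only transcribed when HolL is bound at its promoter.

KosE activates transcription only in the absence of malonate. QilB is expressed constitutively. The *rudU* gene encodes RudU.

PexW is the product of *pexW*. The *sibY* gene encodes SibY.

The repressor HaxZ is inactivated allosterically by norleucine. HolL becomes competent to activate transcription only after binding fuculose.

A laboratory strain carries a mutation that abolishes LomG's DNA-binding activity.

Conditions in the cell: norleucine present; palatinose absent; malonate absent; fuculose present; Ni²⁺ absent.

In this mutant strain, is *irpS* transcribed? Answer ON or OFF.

Ni²⁺ is absent, so RudX is active.
LomG is non-functional in this strain, so it has no effect.
QilB is produced constitutively and is active.
Norleucine is present, so HaxZ is inactive.
Palatinose is absent, so HolC is inactive.
With no repressor bound, *sovW* is transcribed.
So SovW is produced and active.
Malonate is absent, so KosE is active.
No repressor is bound and KosE is active, so *sibY* is transcribed.
So SibY is produced and active.
With repressor SovW bound, *rudU* is not transcribed.
So RudU is not produced.
Required activator RudU is absent, so *pexW* is not transcribed.
So PexW is not produced.
Activator RudX is present, so *irpS* is transcribed.

ON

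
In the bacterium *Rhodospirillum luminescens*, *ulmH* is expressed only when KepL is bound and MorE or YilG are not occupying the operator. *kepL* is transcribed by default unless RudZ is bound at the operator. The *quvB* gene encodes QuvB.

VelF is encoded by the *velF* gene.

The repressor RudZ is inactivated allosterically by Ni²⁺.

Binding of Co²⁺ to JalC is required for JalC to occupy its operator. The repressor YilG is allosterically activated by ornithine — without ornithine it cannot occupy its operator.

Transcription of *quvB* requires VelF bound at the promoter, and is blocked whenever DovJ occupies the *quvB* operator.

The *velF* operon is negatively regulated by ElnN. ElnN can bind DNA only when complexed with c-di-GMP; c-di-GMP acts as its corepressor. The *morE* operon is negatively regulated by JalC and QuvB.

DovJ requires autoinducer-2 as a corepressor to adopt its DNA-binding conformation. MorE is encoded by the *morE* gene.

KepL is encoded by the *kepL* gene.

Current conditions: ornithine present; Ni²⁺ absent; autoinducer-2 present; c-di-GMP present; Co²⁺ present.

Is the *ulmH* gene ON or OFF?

Co²⁺ is present, so JalC is active.
Autoinducer-2 is present, so DovJ is active.
c-di-GMP is present, so ElnN is active.
With repressor ElnN bound, *velF* is not transcribed.
So VelF is not produced.
With repressor DovJ bound, *quvB* is not transcribed.
So QuvB is not produced.
With repressor JalC bound, *morE* is not transcribed.
So MorE is not produced.
Ornithine is present, so YilG is active.
Ni²⁺ is absent, so RudZ is active.
With repressor RudZ bound, *kepL* is not transcribed.
So KepL is not produced.
With repressor YilG bound, *ulmH* is not transcribed.

OFF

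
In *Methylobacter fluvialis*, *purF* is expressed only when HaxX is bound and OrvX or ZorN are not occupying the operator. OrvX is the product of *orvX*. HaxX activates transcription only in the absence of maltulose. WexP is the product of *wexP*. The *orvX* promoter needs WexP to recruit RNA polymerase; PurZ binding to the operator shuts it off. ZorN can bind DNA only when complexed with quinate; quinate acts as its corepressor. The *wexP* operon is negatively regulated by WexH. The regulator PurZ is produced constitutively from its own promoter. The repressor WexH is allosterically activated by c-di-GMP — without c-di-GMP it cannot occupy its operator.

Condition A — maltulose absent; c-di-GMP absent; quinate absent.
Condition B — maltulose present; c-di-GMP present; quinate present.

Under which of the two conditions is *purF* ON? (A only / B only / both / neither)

A only

Condition A:
Maltulose is absent, so HaxX is active.
c-di-GMP is absent, so WexH is inactive.
With no repressor bound, *wexP* is transcribed.
So WexP is produced and active.
PurZ is produced constitutively and is active.
With repressor PurZ bound, *orvX* is not transcribed.
So OrvX is not produced.
Quinate is absent, so ZorN is inactive.
No repressor is bound and HaxX is active, so *purF* is transcribed.
→ *purF* is ON in A.
Condition B:
Maltulose is present, so HaxX is inactive.
c-di-GMP is present, so WexH is active.
With repressor WexH bound, *wexP* is not transcribed.
So WexP is not produced.
PurZ is produced constitutively and is active.
With repressor PurZ bound, *orvX* is not transcribed.
So OrvX is not produced.
Quinate is present, so ZorN is active.
With repressor ZorN bound, *purF* is not transcribed.
→ *purF* is OFF in B.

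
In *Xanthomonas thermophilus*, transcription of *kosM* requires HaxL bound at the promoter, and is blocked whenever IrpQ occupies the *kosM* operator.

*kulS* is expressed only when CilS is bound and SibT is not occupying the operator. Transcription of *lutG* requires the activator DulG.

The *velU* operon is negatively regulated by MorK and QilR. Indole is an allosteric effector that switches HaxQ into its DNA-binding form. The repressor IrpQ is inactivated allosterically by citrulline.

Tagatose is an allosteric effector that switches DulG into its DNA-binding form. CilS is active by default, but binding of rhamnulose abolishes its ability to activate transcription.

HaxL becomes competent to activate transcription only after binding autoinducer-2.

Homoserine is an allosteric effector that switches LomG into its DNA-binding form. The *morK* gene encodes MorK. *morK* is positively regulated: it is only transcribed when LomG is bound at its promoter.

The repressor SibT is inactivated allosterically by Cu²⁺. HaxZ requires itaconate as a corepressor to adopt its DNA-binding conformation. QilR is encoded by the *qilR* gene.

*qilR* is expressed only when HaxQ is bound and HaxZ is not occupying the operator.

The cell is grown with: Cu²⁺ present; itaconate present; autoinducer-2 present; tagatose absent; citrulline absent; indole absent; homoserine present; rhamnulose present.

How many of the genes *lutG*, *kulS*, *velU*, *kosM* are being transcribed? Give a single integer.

Tagatose is absent, so DulG is inactive.
Required activator DulG is absent, so *lutG* is not transcribed.
→ *lutG* is OFF.
Rhamnulose is present, so CilS is inactive.
Cu²⁺ is present, so SibT is inactive.
Required activator CilS is absent, so *kulS* is not transcribed.
→ *kulS* is OFF.
Homoserine is present, so LomG is active.
No repressor is bound and LomG is active, so *morK* is transcribed.
So MorK is produced and active.
Itaconate is present, so HaxZ is active.
Indole is absent, so HaxQ is inactive.
With repressor HaxZ bound, *qilR* is not transcribed.
So QilR is not produced.
With repressor MorK bound, *velU* is not transcribed.
→ *velU* is OFF.
Citrulline is absent, so IrpQ is active.
Autoinducer-2 is present, so HaxL is active.
With repressor IrpQ bound, *kosM* is not transcribed.
→ *kosM* is OFF.
0 of the 4 genes are transcribed.

0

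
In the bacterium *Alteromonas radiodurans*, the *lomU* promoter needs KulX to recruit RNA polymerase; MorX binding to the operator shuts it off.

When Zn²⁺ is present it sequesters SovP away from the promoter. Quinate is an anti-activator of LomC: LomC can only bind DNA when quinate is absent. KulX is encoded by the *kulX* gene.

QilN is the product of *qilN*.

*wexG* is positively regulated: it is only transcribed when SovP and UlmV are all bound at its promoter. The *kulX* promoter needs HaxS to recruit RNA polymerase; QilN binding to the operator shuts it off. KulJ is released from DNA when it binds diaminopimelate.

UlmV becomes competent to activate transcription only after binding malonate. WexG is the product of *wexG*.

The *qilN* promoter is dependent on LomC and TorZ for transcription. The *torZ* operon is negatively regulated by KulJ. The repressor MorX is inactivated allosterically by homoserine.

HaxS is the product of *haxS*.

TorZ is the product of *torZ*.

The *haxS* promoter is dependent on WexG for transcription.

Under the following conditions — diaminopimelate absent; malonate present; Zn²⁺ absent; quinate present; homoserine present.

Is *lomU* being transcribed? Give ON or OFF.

ON

Zn²⁺ is absent, so SovP is active.
Malonate is present, so UlmV is active.
No repressor is bound and SovP and UlmV are active, so *wexG* is transcribed.
So WexG is produced and active.
No repressor is bound and WexG is active, so *haxS* is transcribed.
So HaxS is produced and active.
Quinate is present, so LomC is inactive.
Diaminopimelate is absent, so KulJ is active.
With repressor KulJ bound, *torZ* is not transcribed.
So TorZ is not produced.
Required activator LomC is absent, so *qilN* is not transcribed.
So QilN is not produced.
No repressor is bound and HaxS is active, so *kulX* is transcribed.
So KulX is produced and active.
Homoserine is present, so MorX is inactive.
No repressor is bound and KulX is active, so *lomU* is transcribed.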